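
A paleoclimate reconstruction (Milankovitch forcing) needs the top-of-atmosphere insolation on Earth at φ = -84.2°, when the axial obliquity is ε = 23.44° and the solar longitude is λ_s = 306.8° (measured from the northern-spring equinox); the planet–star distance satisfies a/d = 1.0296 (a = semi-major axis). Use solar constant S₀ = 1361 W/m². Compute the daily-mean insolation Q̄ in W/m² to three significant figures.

Q̄ ≈ 457 W/m²

Solar declination: sin δ = sin ε · sin λ_s = sin 23.44° × sin 306.8° = -0.31852, so δ = -18.574°.
cos H₀ = −tan(-84.2°) tan(-18.574°) = -3.3081 ≤ −1 ⇒ polar day, H₀ = π.
Bracket: H₀ sin φ sin δ + cos φ cos δ sin H₀ = 3.1416×-0.99488×-0.31852 + 0.10106×0.94792×0.00000 = 0.995539 + 0.000000 = 0.995539.
Inverse-square distance factor (a/d)² = 1.0296² = 1.060076.
Q̄ = (S₀/π) × 1.060076 × [bracket] = (1361/π) × 1.060076 × 0.995539 = 457.2 W/m².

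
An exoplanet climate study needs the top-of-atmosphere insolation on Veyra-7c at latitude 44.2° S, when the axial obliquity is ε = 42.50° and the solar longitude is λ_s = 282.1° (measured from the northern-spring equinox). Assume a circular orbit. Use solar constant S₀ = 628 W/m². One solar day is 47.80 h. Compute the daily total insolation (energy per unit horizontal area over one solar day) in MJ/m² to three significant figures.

Solar declination: sin δ = sin ε · sin λ_s = sin 42.50° × sin 282.1° = -0.66058, so δ = -41.344°.
cos H₀ = −tan(-44.2°) tan(-41.344°) = -0.8557, H₀ = 2.5976 rad.
Bracket: H₀ sin φ sin δ + cos φ cos δ sin H₀ = 2.5976×-0.69717×-0.66058 + 0.71691×0.75075×0.51755 = 1.196290 + 0.278556 = 1.474846.
Q̄ = (S₀/π) × [bracket] = (628/π) × 1.474846 = 294.82 W/m².
Daily total = Q̄ × 47.80 h × 3600 s/h = 294.82 × 47.80 × 3600 / 10⁶ = 50.73 MJ/m².

50.7 MJ/m²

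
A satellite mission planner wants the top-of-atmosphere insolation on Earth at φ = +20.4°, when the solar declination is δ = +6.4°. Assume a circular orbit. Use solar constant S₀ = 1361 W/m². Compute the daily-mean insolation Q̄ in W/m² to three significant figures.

cos H₀ = −tan(+20.4°) tan(+6.400°) = -0.0417, H₀ = 1.6125 rad.
Bracket: H₀ sin φ sin δ + cos φ cos δ sin H₀ = 1.6125×0.34857×0.11147 + 0.93728×0.99377×0.99913 = 0.062654 + 0.930630 = 0.993284.
Q̄ = (S₀/π) × [bracket] = (1361/π) × 0.993284 = 430.3 W/m².

Q̄ ≈ 430 W/m²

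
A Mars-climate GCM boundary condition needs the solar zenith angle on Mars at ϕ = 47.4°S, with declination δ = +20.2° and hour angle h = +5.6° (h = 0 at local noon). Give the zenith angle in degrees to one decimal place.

θ_z = 67.8°

cos θ_z = sin ϕ sin δ + cos ϕ cos δ cos h = -0.254173 + 0.632212 = 0.378039.
θ_z = arccos(0.378039) = 67.8°.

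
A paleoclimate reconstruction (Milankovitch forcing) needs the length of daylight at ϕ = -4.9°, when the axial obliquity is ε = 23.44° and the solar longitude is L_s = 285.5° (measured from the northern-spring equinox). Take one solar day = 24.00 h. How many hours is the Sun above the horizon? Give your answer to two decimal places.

Solar declination: sin δ = sin ε · sin L_s = sin 23.44° × sin 285.5° = -0.38332, so δ = -22.540°.
cos h₀ = −tan ϕ · tan δ = −tan(-4.9°) × tan(-22.540°) = -0.0356, so h₀ = 1.6064 rad = 92.04°.
Daylight = 2h₀/(2π) × 24.00 h = (1.6064/π) × 24.00 = 12.27 h.

12.27 h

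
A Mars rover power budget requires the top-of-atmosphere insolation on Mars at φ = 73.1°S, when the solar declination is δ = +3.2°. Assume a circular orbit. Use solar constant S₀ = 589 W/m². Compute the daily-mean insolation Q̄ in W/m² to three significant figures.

Q̄ ≈ 39.6 W/m²

cos H₀ = −tan(-73.1°) tan(+3.200°) = 0.1840, H₀ = 1.3857 rad.
Bracket: H₀ sin φ sin δ + cos φ cos δ sin H₀ = 1.3857×-0.95681×0.05582 + 0.29070×0.99844×0.98292 = -0.074009 + 0.285289 = 0.211280.
Q̄ = (S₀/π) × [bracket] = (589/π) × 0.211280 = 39.61 W/m².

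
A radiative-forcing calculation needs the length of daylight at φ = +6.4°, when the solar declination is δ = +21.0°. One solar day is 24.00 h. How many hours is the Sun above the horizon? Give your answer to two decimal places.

12.33 h

cos H₀ = −tan φ · tan δ = −tan(+6.4°) × tan(+21.000°) = -0.0431, so H₀ = 1.6139 rad = 92.47°.
Daylight = 2H₀/(2π) × 24.00 h = (1.6139/π) × 24.00 = 12.33 h.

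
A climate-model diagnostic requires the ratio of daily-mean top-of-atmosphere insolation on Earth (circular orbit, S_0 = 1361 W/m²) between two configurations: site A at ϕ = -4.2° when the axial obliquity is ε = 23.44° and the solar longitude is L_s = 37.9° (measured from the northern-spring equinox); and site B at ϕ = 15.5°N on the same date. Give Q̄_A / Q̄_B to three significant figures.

— Configuration A (ϕ=-4.2°):
Solar declination: sin δ = sin ε · sin L_s = sin 23.44° × sin 37.9° = 0.24436, so δ = +14.144°.
cos h₀ = −tan(-4.2°) tan(+14.144°) = 0.0185, h₀ = 1.5523 rad.
Bracket: h₀ sin ϕ sin δ + cos ϕ cos δ sin h₀ = 1.5523×-0.07324×0.24436 + 0.99731×0.96969×0.99983 = -0.027781 + 0.966917 = 0.939136.
Q̄ = (S_0/π) × [bracket] = (1361/π) × 0.939136 = 406.85 W/m².
— Configuration B (ϕ=+15.5°):
cos h₀ = −tan(+15.5°) tan(+14.144°) = -0.0699, h₀ = 1.6407 rad.
Bracket: h₀ sin ϕ sin δ + cos ϕ cos δ sin h₀ = 1.6407×0.26724×0.24436 + 0.96363×0.96969×0.99756 = 0.107142 + 0.932142 = 1.039284.
Q̄ = (S_0/π) × [bracket] = (1361/π) × 1.039284 = 450.24 W/m².
Ratio Q̄_A / Q̄_B = 406.85 / 450.24 = 0.9036.

Q̄_A / Q̄_B ≈ 0.904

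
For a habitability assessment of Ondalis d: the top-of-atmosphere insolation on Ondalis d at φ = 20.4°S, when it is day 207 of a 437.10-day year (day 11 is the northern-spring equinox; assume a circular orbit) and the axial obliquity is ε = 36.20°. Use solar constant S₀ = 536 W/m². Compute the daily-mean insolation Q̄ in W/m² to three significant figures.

Q̄ ≈ 140 W/m²

Solar longitude: λ_s = 360° × (207 − 11)/437.10 = 161.428°.
sin δ = sin 36.20° × sin 161.428° = 0.18811, so δ = +10.842°.
cos H₀ = −tan(-20.4°) tan(+10.842°) = 0.0712, H₀ = 1.4995 rad.
Bracket: H₀ sin φ sin δ + cos φ cos δ sin H₀ = 1.4995×-0.34857×0.18811 + 0.93728×0.98215×0.99746 = -0.098321 + 0.918211 = 0.819890.
Q̄ = (S₀/π) × [bracket] = (536/π) × 0.819890 = 139.9 W/m².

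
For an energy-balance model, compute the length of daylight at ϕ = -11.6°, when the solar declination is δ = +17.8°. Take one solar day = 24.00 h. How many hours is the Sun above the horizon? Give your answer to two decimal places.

11.50 h

cos h₀ = −tan ϕ · tan δ = −tan(-11.6°) × tan(+17.800°) = 0.0659, so h₀ = 1.5048 rad = 86.22°.
Daylight = 2h₀/(2π) × 24.00 h = (1.5048/π) × 24.00 = 11.50 h.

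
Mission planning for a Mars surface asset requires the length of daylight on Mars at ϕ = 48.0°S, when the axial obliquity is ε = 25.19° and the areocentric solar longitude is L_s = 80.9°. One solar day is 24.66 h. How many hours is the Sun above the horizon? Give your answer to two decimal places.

8.09 h

sin δ = sin 25.19° × sin 80.9° = 0.42026, so δ = +24.851°.
cos h₀ = −tan ϕ · tan δ = −tan(-48.0°) × tan(+24.851°) = 0.5144, so h₀ = 1.0305 rad = 59.04°.
Daylight = 2h₀/(2π) × 24.66 h = (1.0305/π) × 24.66 = 8.09 h.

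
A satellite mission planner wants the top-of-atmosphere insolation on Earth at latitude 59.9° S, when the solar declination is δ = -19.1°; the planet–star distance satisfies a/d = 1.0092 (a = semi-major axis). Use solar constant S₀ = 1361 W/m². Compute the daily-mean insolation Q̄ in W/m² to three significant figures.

Q̄ ≈ 444 W/m²

cos H₀ = −tan(-59.9°) tan(-19.100°) = -0.5974, H₀ = 2.2110 rad.
Bracket: H₀ sin φ sin δ + cos φ cos δ sin H₀ = 2.2110×-0.86515×-0.32722 + 0.50151×0.94495×0.80197 = 0.625922 + 0.380055 = 1.005977.
Inverse-square distance factor (a/d)² = 1.0092² = 1.018485.
Q̄ = (S₀/π) × 1.018485 × [bracket] = (1361/π) × 1.018485 × 1.005977 = 443.9 W/m².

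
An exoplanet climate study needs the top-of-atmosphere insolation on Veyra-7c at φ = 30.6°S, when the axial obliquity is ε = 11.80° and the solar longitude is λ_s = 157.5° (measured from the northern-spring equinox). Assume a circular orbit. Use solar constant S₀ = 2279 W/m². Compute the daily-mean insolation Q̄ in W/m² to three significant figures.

Solar declination: sin δ = sin ε · sin λ_s = sin 11.80° × sin 157.5° = 0.07826, so δ = +4.488°.
cos H₀ = −tan(-30.6°) tan(+4.488°) = 0.0464, H₀ = 1.5244 rad.
Bracket: H₀ sin φ sin δ + cos φ cos δ sin H₀ = 1.5244×-0.50904×0.07826 + 0.86074×0.99693×0.99892 = -0.060728 + 0.857171 = 0.796443.
Q̄ = (S₀/π) × [bracket] = (2279/π) × 0.796443 = 577.8 W/m².

Q̄ ≈ 578 W/m²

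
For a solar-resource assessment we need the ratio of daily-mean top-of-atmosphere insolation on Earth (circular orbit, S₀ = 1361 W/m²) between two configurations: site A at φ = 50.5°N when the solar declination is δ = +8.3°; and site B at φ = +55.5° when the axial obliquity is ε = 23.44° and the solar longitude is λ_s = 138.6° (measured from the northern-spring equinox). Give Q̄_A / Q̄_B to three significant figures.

— Configuration A (φ=+50.5°):
cos H₀ = −tan(+50.5°) tan(+8.300°) = -0.1770, H₀ = 1.7487 rad.
Bracket: H₀ sin φ sin δ + cos φ cos δ sin H₀ = 1.7487×0.77162×0.14436 + 0.63608×0.98953×0.98422 = 0.194790 + 0.619488 = 0.814278.
Q̄ = (S₀/π) × [bracket] = (1361/π) × 0.814278 = 352.76 W/m².
— Configuration B (φ=+55.5°):
Solar declination: sin δ = sin ε · sin λ_s = sin 23.44° × sin 138.6° = 0.26306, so δ = +15.252°.
cos H₀ = −tan(+55.5°) tan(+15.252°) = -0.3967, H₀ = 1.9787 rad.
Bracket: H₀ sin φ sin δ + cos φ cos δ sin H₀ = 1.9787×0.82413×0.26306 + 0.56641×0.96478×0.91793 = 0.428974 + 0.501613 = 0.930587.
Q̄ = (S₀/π) × [bracket] = (1361/π) × 0.930587 = 403.15 W/m².
Ratio Q̄_A / Q̄_B = 352.76 / 403.15 = 0.8750.

Q̄_A / Q̄_B ≈ 0.875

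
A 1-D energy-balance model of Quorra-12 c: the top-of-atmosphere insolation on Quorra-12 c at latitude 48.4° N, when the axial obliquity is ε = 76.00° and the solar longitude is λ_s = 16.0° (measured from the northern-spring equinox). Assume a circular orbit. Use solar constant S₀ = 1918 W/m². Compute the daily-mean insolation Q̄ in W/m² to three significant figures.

Q̄ ≈ 602 W/m²

Solar declination: sin δ = sin ε · sin λ_s = sin 76.00° × sin 16.0° = 0.26745, so δ = +15.513°.
cos H₀ = −tan(+48.4°) tan(+15.513°) = -0.3126, H₀ = 1.8888 rad.
Bracket: H₀ sin φ sin δ + cos φ cos δ sin H₀ = 1.8888×0.74780×0.26745 + 0.66393×0.96357×0.94988 = 0.377758 + 0.607679 = 0.985437.
Q̄ = (S₀/π) × [bracket] = (1918/π) × 0.985437 = 601.6 W/m².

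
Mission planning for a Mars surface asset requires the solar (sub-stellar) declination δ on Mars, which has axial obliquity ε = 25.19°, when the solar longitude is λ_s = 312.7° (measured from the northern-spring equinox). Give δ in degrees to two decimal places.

δ = -18.23°

sin δ = sin ε · sin λ_s = sin 25.19° × sin 312.7° = -0.312795.
δ = arcsin(-0.312795) = -18.23°.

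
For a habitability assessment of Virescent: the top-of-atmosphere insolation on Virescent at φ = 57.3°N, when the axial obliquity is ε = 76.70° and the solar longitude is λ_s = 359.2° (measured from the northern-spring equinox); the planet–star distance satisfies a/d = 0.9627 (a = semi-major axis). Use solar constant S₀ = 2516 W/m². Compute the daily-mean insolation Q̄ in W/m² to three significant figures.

Solar declination: sin δ = sin ε · sin λ_s = sin 76.70° × sin 359.2° = -0.01359, so δ = -0.779°.
cos H₀ = −tan(+57.3°) tan(-0.779°) = 0.0212, H₀ = 1.5496 rad.
Bracket: H₀ sin φ sin δ + cos φ cos δ sin H₀ = 1.5496×0.84151×-0.01359 + 0.54024×0.99991×0.99978 = -0.017721 + 0.540073 = 0.522352.
Inverse-square distance factor (a/d)² = 0.9627² = 0.926791.
Q̄ = (S₀/π) × 0.926791 × [bracket] = (2516/π) × 0.926791 × 0.522352 = 387.7 W/m².

Q̄ ≈ 388 W/m²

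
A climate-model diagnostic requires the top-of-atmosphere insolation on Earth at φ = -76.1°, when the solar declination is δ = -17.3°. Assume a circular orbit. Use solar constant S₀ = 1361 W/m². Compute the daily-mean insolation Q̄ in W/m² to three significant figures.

cos H₀ = −tan(-76.1°) tan(-17.300°) = -1.2586 ≤ −1 ⇒ polar day, H₀ = π.
Bracket: H₀ sin φ sin δ + cos φ cos δ sin H₀ = 3.1416×-0.97072×-0.29737 + 0.24023×0.95476×0.00000 = 0.906864 + 0.000000 = 0.906864.
Q̄ = (S₀/π) × [bracket] = (1361/π) × 0.906864 = 392.9 W/m².

Q̄ ≈ 393 W/m²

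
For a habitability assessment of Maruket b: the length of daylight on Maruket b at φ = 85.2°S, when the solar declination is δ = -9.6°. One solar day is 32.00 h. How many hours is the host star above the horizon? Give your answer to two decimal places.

Sunrise equation: cos H₀ = −tan φ · tan δ = -2.0142 ≤ −1, so the host star never sets (polar day) and H₀ = π.
Daylight = 2H₀/(2π) × 32.00 h = (3.1416/π) × 32.00 = 32.00 h.

32.00 h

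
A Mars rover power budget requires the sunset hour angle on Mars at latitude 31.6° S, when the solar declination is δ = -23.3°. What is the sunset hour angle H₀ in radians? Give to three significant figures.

H₀ = 1.84 rad

cos H₀ = −tan φ · tan δ = −tan(-31.6°) × tan(-23.300°) = -0.2649, so H₀ = 1.8389 rad = 105.36°.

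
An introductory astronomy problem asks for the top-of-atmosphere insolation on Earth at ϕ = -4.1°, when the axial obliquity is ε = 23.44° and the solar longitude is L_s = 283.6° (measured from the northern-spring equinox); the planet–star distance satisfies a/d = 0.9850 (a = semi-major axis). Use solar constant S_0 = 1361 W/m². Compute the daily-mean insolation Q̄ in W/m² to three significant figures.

Q̄ ≈ 405 W/m²

Solar declination: sin δ = sin ε · sin L_s = sin 23.44° × sin 283.6° = -0.38663, so δ = -22.745°.
cos h₀ = −tan(-4.1°) tan(-22.745°) = -0.0301, h₀ = 1.6009 rad.
Bracket: h₀ sin ϕ sin δ + cos ϕ cos δ sin h₀ = 1.6009×-0.07150×-0.38663 + 0.99744×0.92223×0.99955 = 0.044255 + 0.919455 = 0.963710.
Inverse-square distance factor (a/d)² = 0.9850² = 0.970225.
Q̄ = (S_0/π) × 0.970225 × [bracket] = (1361/π) × 0.970225 × 0.963710 = 405.1 W/m².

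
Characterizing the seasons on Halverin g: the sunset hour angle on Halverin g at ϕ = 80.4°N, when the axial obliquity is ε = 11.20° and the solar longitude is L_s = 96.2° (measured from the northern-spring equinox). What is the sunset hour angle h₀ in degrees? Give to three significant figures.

h₀ = 180°

Solar declination: sin δ = sin ε · sin L_s = sin 11.20° × sin 96.2° = 0.19310, so δ = +11.134°.
Sunrise equation: cos h₀ = −tan ϕ · tan δ = -1.1636 ≤ −1, so the host star never sets (polar day) and h₀ = π.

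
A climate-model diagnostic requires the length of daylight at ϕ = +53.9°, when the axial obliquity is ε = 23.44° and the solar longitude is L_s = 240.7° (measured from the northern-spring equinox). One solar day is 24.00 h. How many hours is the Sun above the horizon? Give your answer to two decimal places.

7.94 h

Solar declination: sin δ = sin ε · sin L_s = sin 23.44° × sin 240.7° = -0.34690, so δ = -20.298°.
cos h₀ = −tan ϕ · tan δ = −tan(+53.9°) × tan(-20.298°) = 0.5072, so h₀ = 1.0388 rad = 59.52°.
Daylight = 2h₀/(2π) × 24.00 h = (1.0388/π) × 24.00 = 7.94 h.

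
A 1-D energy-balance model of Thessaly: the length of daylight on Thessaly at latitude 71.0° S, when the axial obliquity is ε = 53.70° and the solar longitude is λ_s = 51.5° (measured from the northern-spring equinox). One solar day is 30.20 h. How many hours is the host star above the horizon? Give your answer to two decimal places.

0.00 h

Solar declination: sin δ = sin ε · sin λ_s = sin 53.70° × sin 51.5° = 0.63073, so δ = +39.104°.
cos H₀ = −tan φ · tan δ = 2.3605 ≥ 1, so the host star never rises (polar night) and H₀ = 0.
Daylight = 2H₀/(2π) × 30.20 h = (0.0000/π) × 30.20 = 0.00 h.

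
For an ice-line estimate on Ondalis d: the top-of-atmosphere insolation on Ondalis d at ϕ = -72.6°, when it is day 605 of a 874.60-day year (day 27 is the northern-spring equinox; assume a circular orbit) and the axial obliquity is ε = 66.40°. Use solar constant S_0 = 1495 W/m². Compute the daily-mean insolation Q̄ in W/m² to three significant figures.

Q̄ ≈ 1.11e+03 W/m²

Solar longitude: L_s = 360° × (605 − 27)/874.60 = 237.914°.
sin δ = sin 66.40° × sin 237.914° = -0.77639, so δ = -50.932°.
cos h₀ = −tan(-72.6°) tan(-50.932°) = -3.9310 ≤ −1 ⇒ polar day, h₀ = π.
Bracket: h₀ sin ϕ sin δ + cos ϕ cos δ sin h₀ = 3.1416×-0.95424×-0.77639 + 0.29904×0.63025×0.00000 = 2.327493 + 0.000000 = 2.327493.
Q̄ = (S_0/π) × [bracket] = (1495/π) × 2.327493 = 1108 W/m².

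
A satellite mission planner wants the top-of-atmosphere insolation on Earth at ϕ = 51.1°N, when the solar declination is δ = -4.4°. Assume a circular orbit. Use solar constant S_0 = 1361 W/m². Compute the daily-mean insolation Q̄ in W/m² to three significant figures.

Q̄ ≈ 232 W/m²

cos h₀ = −tan(+51.1°) tan(-4.400°) = 0.0954, h₀ = 1.4753 rad.
Bracket: h₀ sin ϕ sin δ + cos ϕ cos δ sin h₀ = 1.4753×0.77824×-0.07672 + 0.62796×0.99705×0.99544 = -0.088085 + 0.623252 = 0.535167.
Q̄ = (S_0/π) × [bracket] = (1361/π) × 0.535167 = 231.8 W/m².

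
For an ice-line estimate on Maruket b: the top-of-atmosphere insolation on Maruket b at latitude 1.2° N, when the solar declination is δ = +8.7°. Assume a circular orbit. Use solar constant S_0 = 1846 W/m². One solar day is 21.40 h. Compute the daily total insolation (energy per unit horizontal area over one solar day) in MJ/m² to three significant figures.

cos h₀ = −tan(+1.2°) tan(+8.700°) = -0.0032, h₀ = 1.5740 rad.
Bracket: h₀ sin ϕ sin δ + cos ϕ cos δ sin h₀ = 1.5740×0.02094×0.15126 + 0.99978×0.98849×0.99999 = 0.004985 + 0.988263 = 0.993248.
Q̄ = (S_0/π) × [bracket] = (1846/π) × 0.993248 = 583.63 W/m².
Daily total = Q̄ × 21.40 h × 3600 s/h = 583.63 × 21.40 × 3600 / 10⁶ = 44.96 MJ/m².

45.0 MJ/m²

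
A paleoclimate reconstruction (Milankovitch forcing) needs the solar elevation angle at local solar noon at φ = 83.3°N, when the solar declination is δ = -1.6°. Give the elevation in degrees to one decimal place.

At local noon the hour angle is zero, so the zenith angle equals |φ − δ| = |+83.3° − (-1.600°)| = 84.900°.
Elevation = 90° − 84.900° = 5.1°.

5.1°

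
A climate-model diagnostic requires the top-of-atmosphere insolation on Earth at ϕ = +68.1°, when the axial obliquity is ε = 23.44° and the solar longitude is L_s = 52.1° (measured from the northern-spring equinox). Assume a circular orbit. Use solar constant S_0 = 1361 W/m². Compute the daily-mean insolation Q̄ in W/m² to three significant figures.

Q̄ ≈ 407 W/m²

Solar declination: sin δ = sin ε · sin L_s = sin 23.44° × sin 52.1° = 0.31389, so δ = +18.294°.
cos h₀ = −tan(+68.1°) tan(+18.294°) = -0.8224, h₀ = 2.5364 rad.
Bracket: h₀ sin ϕ sin δ + cos ϕ cos δ sin h₀ = 2.5364×0.92784×0.31389 + 0.37299×0.94946×0.56893 = 0.738700 + 0.201480 = 0.940180.
Q̄ = (S_0/π) × [bracket] = (1361/π) × 0.940180 = 407.3 W/m².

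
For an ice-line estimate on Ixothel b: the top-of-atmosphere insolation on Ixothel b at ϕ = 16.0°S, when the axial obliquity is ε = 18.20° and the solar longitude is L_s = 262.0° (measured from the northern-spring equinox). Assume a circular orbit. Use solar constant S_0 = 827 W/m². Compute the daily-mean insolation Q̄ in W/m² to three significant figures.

Solar declination: sin δ = sin ε · sin L_s = sin 18.20° × sin 262.0° = -0.30930, so δ = -18.017°.
cos h₀ = −tan(-16.0°) tan(-18.017°) = -0.0933, h₀ = 1.6642 rad.
Bracket: h₀ sin ϕ sin δ + cos ϕ cos δ sin h₀ = 1.6642×-0.27564×-0.30930 + 0.96126×0.95097×0.99564 = 0.141882 + 0.910144 = 1.052026.
Q̄ = (S_0/π) × [bracket] = (827/π) × 1.052026 = 276.9 W/m².

Q̄ ≈ 277 W/m²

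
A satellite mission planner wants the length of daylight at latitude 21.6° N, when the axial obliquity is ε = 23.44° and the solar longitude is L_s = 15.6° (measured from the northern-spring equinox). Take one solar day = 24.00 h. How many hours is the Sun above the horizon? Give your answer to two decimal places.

Solar declination: sin δ = sin ε · sin L_s = sin 23.44° × sin 15.6° = 0.10697, so δ = +6.141°.
cos h₀ = −tan ϕ · tan δ = −tan(+21.6°) × tan(+6.141°) = -0.0426, so h₀ = 1.6134 rad = 92.44°.
Daylight = 2h₀/(2π) × 24.00 h = (1.6134/π) × 24.00 = 12.33 h.

12.33 h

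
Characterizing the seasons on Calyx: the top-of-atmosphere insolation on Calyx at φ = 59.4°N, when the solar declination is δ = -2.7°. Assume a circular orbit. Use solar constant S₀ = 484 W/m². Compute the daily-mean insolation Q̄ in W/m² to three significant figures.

Q̄ ≈ 68.8 W/m²

cos H₀ = −tan(+59.4°) tan(-2.700°) = 0.0797, H₀ = 1.4910 rad.
Bracket: H₀ sin φ sin δ + cos φ cos δ sin H₀ = 1.4910×0.86074×-0.04711 + 0.50904×0.99889×0.99682 = -0.060459 + 0.506858 = 0.446399.
Q̄ = (S₀/π) × [bracket] = (484/π) × 0.446399 = 68.77 W/m².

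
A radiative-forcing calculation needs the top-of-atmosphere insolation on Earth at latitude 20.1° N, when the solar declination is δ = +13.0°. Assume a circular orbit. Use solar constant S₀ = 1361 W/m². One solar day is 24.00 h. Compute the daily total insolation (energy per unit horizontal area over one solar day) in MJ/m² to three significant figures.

38.9 MJ/m²

cos H₀ = −tan(+20.1°) tan(+13.000°) = -0.0845, H₀ = 1.6554 rad.
Bracket: H₀ sin φ sin δ + cos φ cos δ sin H₀ = 1.6554×0.34366×0.22495 + 0.93909×0.97437×0.99642 = 0.127973 + 0.911745 = 1.039718.
Q̄ = (S₀/π) × [bracket] = (1361/π) × 1.039718 = 450.43 W/m².
Daily total = Q̄ × 24.00 h × 3600 s/h = 450.43 × 24.00 × 3600 / 10⁶ = 38.92 MJ/m².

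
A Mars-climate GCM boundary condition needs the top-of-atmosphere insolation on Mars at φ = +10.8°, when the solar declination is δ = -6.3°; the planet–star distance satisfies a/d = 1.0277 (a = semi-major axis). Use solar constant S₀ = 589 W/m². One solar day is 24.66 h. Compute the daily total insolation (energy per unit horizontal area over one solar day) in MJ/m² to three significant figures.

cos H₀ = −tan(+10.8°) tan(-6.300°) = 0.0211, H₀ = 1.5497 rad.
Bracket: H₀ sin φ sin δ + cos φ cos δ sin H₀ = 1.5497×0.18738×-0.10973 + 0.98229×0.99396×0.99978 = -0.031864 + 0.976142 = 0.944278.
Inverse-square distance factor (a/d)² = 1.0277² = 1.056167.
Q̄ = (S₀/π) × 1.056167 × [bracket] = (589/π) × 1.056167 × 0.944278 = 186.98 W/m².
Daily total = Q̄ × 24.66 h × 3600 s/h = 186.98 × 24.66 × 3600 / 10⁶ = 16.60 MJ/m².

16.6 MJ/m²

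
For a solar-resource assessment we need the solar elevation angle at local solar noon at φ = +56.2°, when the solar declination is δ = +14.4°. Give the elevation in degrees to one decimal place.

At local noon the hour angle is zero, so the zenith angle equals |φ − δ| = |+56.2° − (+14.400°)| = 41.800°.
Elevation = 90° − 41.800° = 48.2°.

48.2°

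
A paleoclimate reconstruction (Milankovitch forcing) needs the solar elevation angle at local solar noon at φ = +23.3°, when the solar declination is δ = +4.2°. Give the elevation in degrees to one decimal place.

70.9°

At local noon the hour angle is zero, so the zenith angle equals |φ − δ| = |+23.3° − (+4.200°)| = 19.100°.
Elevation = 90° − 19.100° = 70.9°.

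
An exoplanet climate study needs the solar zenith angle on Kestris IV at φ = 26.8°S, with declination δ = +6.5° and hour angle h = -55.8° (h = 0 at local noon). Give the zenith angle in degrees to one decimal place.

θ_z = 63.4°

cos θ_z = sin φ sin δ + cos φ cos δ cos h = -0.051041 + 0.498483 = 0.447442.
θ_z = arccos(0.447442) = 63.4°.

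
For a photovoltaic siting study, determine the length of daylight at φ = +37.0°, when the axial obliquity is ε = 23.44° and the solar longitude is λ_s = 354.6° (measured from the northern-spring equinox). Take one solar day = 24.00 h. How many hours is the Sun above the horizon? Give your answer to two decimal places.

Solar declination: sin δ = sin ε · sin λ_s = sin 23.44° × sin 354.6° = -0.03744, so δ = -2.145°.
cos H₀ = −tan φ · tan δ = −tan(+37.0°) × tan(-2.145°) = 0.0282, so H₀ = 1.5426 rad = 88.38°.
Daylight = 2H₀/(2π) × 24.00 h = (1.5426/π) × 24.00 = 11.78 h.

11.78 h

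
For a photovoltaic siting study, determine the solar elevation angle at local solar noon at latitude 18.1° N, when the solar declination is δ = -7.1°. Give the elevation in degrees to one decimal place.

At local noon the hour angle is zero, so the zenith angle equals |ϕ − δ| = |+18.1° − (-7.100°)| = 25.200°.
Elevation = 90° − 25.200° = 64.8°.

64.8°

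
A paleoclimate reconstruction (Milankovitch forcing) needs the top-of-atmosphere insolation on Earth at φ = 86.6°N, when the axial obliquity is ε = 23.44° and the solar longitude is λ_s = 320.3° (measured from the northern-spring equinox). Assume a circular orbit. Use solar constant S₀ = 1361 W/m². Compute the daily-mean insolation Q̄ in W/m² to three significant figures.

Q̄ ≈ 0.00 W/m²

Solar declination: sin δ = sin ε · sin λ_s = sin 23.44° × sin 320.3° = -0.25409, so δ = -14.720°.
cos H₀ = −tan(+86.6°) tan(-14.720°) = 4.4220 ≥ 1 ⇒ polar night, H₀ = 0 and Q̄ = 0.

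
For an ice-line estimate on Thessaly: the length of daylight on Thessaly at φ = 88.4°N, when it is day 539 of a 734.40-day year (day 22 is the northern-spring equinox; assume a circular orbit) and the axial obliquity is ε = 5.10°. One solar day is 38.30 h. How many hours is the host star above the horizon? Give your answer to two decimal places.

Solar longitude: λ_s = 360° × (539 − 22)/734.40 = 253.431°.
sin δ = sin 5.10° × sin 253.431° = -0.08520, so δ = -4.888°.
cos H₀ = −tan φ · tan δ = 3.0615 ≥ 1, so the host star never rises (polar night) and H₀ = 0.
Daylight = 2H₀/(2π) × 38.30 h = (0.0000/π) × 38.30 = 0.00 h.

0.00 h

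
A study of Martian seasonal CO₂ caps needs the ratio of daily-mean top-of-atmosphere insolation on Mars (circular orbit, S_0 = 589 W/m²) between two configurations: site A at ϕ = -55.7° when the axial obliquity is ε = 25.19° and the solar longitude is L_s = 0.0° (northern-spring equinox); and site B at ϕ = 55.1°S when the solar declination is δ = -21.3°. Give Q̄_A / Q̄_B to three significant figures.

Q̄_A / Q̄_B ≈ 0.519

— Configuration A (ϕ=-55.7°):
Solar declination: sin δ = sin ε · sin L_s = sin 25.19° × sin 0.0° = 0.00000, so δ = +0.000°.
cos h₀ = −tan(-55.7°) tan(+0.000°) = 0.0000, h₀ = 1.5708 rad.
Bracket: h₀ sin ϕ sin δ + cos ϕ cos δ sin h₀ = 1.5708×-0.82610×0.00000 + 0.56353×1.00000×1.00000 = -0.000000 + 0.563530 = 0.563530.
Q̄ = (S_0/π) × [bracket] = (589/π) × 0.563530 = 105.65 W/m².
— Configuration B (ϕ=-55.1°):
cos h₀ = −tan(-55.1°) tan(-21.300°) = -0.5589, h₀ = 2.1638 rad.
Bracket: h₀ sin ϕ sin δ + cos ϕ cos δ sin h₀ = 2.1638×-0.82015×-0.36325 + 0.57215×0.93169×0.82925 = 0.644638 + 0.442045 = 1.086683.
Q̄ = (S_0/π) × [bracket] = (589/π) × 1.086683 = 203.74 W/m².
Ratio Q̄_A / Q̄_B = 105.65 / 203.74 = 0.5186.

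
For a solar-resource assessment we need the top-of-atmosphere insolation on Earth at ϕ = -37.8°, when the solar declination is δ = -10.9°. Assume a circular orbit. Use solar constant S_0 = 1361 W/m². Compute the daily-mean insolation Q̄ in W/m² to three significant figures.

Q̄ ≈ 419 W/m²

cos h₀ = −tan(-37.8°) tan(-10.900°) = -0.1494, h₀ = 1.7207 rad.
Bracket: h₀ sin ϕ sin δ + cos ϕ cos δ sin h₀ = 1.7207×-0.61291×-0.18910 + 0.79016×0.98196×0.98878 = 0.199431 + 0.767200 = 0.966631.
Q̄ = (S_0/π) × [bracket] = (1361/π) × 0.966631 = 418.8 W/m².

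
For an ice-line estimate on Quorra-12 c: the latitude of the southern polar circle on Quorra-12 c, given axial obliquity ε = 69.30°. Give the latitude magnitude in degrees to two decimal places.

The polar circle is the lowest latitude that experiences at least one full rotation of continuous darkness at the northern-summer solstice; it lies at |φ| = 90° − ε = 90° − 69.30° = 20.70°.

20.70°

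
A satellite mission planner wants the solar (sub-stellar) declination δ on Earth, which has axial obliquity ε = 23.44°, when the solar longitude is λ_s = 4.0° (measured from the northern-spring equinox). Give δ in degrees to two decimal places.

δ = +1.59°

sin δ = sin ε · sin λ_s = sin 23.44° × sin 4.0° = 0.027748.
δ = arcsin(0.027748) = +1.59°.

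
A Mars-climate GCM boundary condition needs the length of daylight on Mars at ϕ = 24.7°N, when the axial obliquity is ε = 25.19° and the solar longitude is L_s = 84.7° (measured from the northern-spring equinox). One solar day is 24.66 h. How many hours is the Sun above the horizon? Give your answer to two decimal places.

14.03 h

Solar declination: sin δ = sin ε · sin L_s = sin 25.19° × sin 84.7° = 0.42380, so δ = +25.075°.
cos h₀ = −tan ϕ · tan δ = −tan(+24.7°) × tan(+25.075°) = -0.2152, so h₀ = 1.7877 rad = 102.43°.
Daylight = 2h₀/(2π) × 24.66 h = (1.7877/π) × 24.66 = 14.03 h.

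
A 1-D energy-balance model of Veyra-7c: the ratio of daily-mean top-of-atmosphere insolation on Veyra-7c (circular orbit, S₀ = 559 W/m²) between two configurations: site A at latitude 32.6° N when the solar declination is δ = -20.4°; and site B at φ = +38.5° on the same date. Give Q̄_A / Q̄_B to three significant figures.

— Configuration A (φ=+32.6°):
cos H₀ = −tan(+32.6°) tan(-20.400°) = 0.2378, H₀ = 1.3307 rad.
Bracket: H₀ sin φ sin δ + cos φ cos δ sin H₀ = 1.3307×0.53877×-0.34857 + 0.84245×0.93728×0.97130 = -0.249904 + 0.766950 = 0.517046.
Q̄ = (S₀/π) × [bracket] = (559/π) × 0.517046 = 92.001 W/m².
— Configuration B (φ=+38.5°):
cos H₀ = −tan(+38.5°) tan(-20.400°) = 0.2958, H₀ = 1.2705 rad.
Bracket: H₀ sin φ sin δ + cos φ cos δ sin H₀ = 1.2705×0.62251×-0.34857 + 0.78261×0.93728×0.95524 = -0.275684 + 0.700692 = 0.425008.
Q̄ = (S₀/π) × [bracket] = (559/π) × 0.425008 = 75.624 W/m².
Ratio Q̄_A / Q̄_B = 92.001 / 75.624 = 1.217.

Q̄_A / Q̄_B ≈ 1.22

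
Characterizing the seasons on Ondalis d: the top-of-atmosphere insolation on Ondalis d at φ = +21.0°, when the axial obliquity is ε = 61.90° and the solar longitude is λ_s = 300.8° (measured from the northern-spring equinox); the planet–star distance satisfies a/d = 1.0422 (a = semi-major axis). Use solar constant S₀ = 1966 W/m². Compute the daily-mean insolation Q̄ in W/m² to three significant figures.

Q̄ ≈ 166 W/m²

Solar declination: sin δ = sin ε · sin λ_s = sin 61.90° × sin 300.8° = -0.75771, so δ = -49.263°.
cos H₀ = −tan(+21.0°) tan(-49.263°) = 0.4457, H₀ = 1.1088 rad.
Bracket: H₀ sin φ sin δ + cos φ cos δ sin H₀ = 1.1088×0.35837×-0.75771 + 0.93358×0.65259×0.89518 = -0.301084 + 0.545384 = 0.244300.
Inverse-square distance factor (a/d)² = 1.0422² = 1.086181.
Q̄ = (S₀/π) × 1.086181 × [bracket] = (1966/π) × 1.086181 × 0.244300 = 166.1 W/m².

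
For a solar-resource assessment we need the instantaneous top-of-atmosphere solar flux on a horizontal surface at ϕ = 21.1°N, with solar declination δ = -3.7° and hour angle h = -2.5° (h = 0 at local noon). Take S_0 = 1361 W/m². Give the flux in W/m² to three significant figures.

cos θ_z = sin ϕ sin δ + cos ϕ cos δ cos h = -0.023231 + 0.930123 = 0.906892.
Flux = S_0 · cos θ_z = 1361 × 0.906892 = 1234 W/m².

1.23e+03 W/m²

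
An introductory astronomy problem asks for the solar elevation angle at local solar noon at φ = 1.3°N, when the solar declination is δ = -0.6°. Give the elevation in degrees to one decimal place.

88.1°

At local noon the hour angle is zero, so the zenith angle equals |φ − δ| = |+1.3° − (-0.600°)| = 1.900°.
Elevation = 90° − 1.900° = 88.1°.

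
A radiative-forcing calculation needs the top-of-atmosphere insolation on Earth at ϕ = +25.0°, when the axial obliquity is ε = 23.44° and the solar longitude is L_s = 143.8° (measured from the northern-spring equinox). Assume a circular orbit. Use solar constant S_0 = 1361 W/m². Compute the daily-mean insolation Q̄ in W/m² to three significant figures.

Q̄ ≈ 452 W/m²

Solar declination: sin δ = sin ε · sin L_s = sin 23.44° × sin 143.8° = 0.23494, so δ = +13.588°.
cos h₀ = −tan(+25.0°) tan(+13.588°) = -0.1127, h₀ = 1.6837 rad.
Bracket: h₀ sin ϕ sin δ + cos ϕ cos δ sin h₀ = 1.6837×0.42262×0.23494 + 0.90631×0.97201×0.99363 = 0.167175 + 0.875331 = 1.042506.
Q̄ = (S_0/π) × [bracket] = (1361/π) × 1.042506 = 451.6 W/m².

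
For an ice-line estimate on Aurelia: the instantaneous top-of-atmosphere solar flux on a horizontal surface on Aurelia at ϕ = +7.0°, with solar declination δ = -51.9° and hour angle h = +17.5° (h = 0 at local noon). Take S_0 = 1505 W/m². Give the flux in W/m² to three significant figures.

cos θ_z = sin ϕ sin δ + cos ϕ cos δ cos h = -0.095903 + 0.584091 = 0.488188.
Flux = S_0 · cos θ_z = 1505 × 0.488188 = 734.7 W/m².

735 W/m²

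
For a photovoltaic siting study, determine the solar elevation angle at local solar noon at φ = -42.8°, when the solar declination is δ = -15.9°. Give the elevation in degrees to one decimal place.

At local noon the hour angle is zero, so the zenith angle equals |φ − δ| = |-42.8° − (-15.900°)| = 26.900°.
Elevation = 90° − 26.900° = 63.1°.

63.1°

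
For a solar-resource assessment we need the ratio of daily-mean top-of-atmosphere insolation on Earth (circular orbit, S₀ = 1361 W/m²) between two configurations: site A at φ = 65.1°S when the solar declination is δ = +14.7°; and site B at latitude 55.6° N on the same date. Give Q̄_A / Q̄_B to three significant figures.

Q̄_A / Q̄_B ≈ 0.123

— Configuration A (φ=-65.1°):
cos H₀ = −tan(-65.1°) tan(+14.700°) = 0.5652, H₀ = 0.9702 rad.
Bracket: H₀ sin φ sin δ + cos φ cos δ sin H₀ = 0.9702×-0.90704×0.25376 + 0.42104×0.96727×0.82497 = -0.223311 + 0.335977 = 0.112666.
Q̄ = (S₀/π) × [bracket] = (1361/π) × 0.112666 = 48.809 W/m².
— Configuration B (φ=+55.6°):
cos H₀ = −tan(+55.6°) tan(+14.700°) = -0.3831, H₀ = 1.9640 rad.
Bracket: H₀ sin φ sin δ + cos φ cos δ sin H₀ = 1.9640×0.82511×0.25376 + 0.56497×0.96727×0.92369 = 0.411222 + 0.504777 = 0.915999.
Q̄ = (S₀/π) × [bracket] = (1361/π) × 0.915999 = 396.83 W/m².
Ratio Q̄_A / Q̄_B = 48.809 / 396.83 = 0.1230.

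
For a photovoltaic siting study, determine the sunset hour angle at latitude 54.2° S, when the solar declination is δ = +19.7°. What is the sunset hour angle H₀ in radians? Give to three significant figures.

cos H₀ = −tan φ · tan δ = −tan(-54.2°) × tan(+19.700°) = 0.4965, so H₀ = 1.0513 rad = 60.23°.

H₀ = 1.05 rad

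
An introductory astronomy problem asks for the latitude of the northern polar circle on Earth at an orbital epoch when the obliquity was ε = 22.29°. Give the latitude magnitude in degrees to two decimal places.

The polar circle is the lowest latitude that experiences at least one full rotation of continuous daylight at the northern-summer solstice; it lies at |ϕ| = 90° − ε = 90° − 22.29° = 67.71°.

67.71°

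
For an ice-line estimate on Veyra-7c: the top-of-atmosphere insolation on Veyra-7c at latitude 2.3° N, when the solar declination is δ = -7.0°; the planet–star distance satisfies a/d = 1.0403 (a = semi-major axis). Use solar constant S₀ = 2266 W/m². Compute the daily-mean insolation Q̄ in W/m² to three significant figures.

cos H₀ = −tan(+2.3°) tan(-7.000°) = 0.0049, H₀ = 1.5659 rad.
Bracket: H₀ sin φ sin δ + cos φ cos δ sin H₀ = 1.5659×0.04013×-0.12187 + 0.99919×0.99255×0.99999 = -0.007658 + 0.991736 = 0.984078.
Inverse-square distance factor (a/d)² = 1.0403² = 1.082224.
Q̄ = (S₀/π) × 1.082224 × [bracket] = (2266/π) × 1.082224 × 0.984078 = 768.2 W/m².

Q̄ ≈ 768 W/m²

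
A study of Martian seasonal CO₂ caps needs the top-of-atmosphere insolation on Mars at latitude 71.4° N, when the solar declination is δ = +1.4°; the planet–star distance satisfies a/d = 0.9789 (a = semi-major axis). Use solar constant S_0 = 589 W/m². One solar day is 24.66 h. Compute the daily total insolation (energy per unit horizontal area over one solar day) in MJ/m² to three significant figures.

5.68 MJ/m²

cos h₀ = −tan(+71.4°) tan(+1.400°) = -0.0726, h₀ = 1.6435 rad.
Bracket: h₀ sin ϕ sin δ + cos ϕ cos δ sin h₀ = 1.6435×0.94777×0.02443 + 0.31896×0.99970×0.99736 = 0.038054 + 0.318023 = 0.356077.
Inverse-square distance factor (a/d)² = 0.9789² = 0.958245.
Q̄ = (S_0/π) × 0.958245 × [bracket] = (589/π) × 0.958245 × 0.356077 = 63.971 W/m².
Daily total = Q̄ × 24.66 h × 3600 s/h = 63.971 × 24.66 × 3600 / 10⁶ = 5.679 MJ/m².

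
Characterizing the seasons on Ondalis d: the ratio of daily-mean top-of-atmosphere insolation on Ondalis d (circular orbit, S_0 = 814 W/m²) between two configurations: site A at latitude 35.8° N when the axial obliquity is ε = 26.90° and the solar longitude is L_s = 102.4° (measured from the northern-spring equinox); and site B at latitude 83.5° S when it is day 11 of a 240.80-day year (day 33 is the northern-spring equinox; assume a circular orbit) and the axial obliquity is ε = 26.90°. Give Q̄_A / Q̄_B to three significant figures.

— Configuration A (ϕ=+35.8°):
Solar declination: sin δ = sin ε · sin L_s = sin 26.90° × sin 102.4° = 0.44188, so δ = +26.224°.
cos h₀ = −tan(+35.8°) tan(+26.224°) = -0.3553, h₀ = 1.9340 rad.
Bracket: h₀ sin ϕ sin δ + cos ϕ cos δ sin h₀ = 1.9340×0.58496×0.44188 + 0.81106×0.89707×0.93477 = 0.499904 + 0.680118 = 1.180022.
Q̄ = (S_0/π) × [bracket] = (814/π) × 1.180022 = 305.75 W/m².
— Configuration B (ϕ=-83.5°):
Solar longitude: L_s = 360° × (11 − 33)/240.80 = -32.890°, i.e. -32.890° + 360° = 327.110°.
sin δ = sin 26.90° × sin 327.110° = -0.24569, so δ = -14.222°.
cos h₀ = −tan(-83.5°) tan(-14.222°) = -2.2246 ≤ −1 ⇒ polar day, h₀ = π.
Bracket: h₀ sin ϕ sin δ + cos ϕ cos δ sin h₀ = 3.1416×-0.99357×-0.24569 + 0.11320×0.96935×0.00000 = 0.766897 + 0.000000 = 0.766897.
Q̄ = (S_0/π) × [bracket] = (814/π) × 0.766897 = 198.71 W/m².
Ratio Q̄_A / Q̄_B = 305.75 / 198.71 = 1.539.

Q̄_A / Q̄_B ≈ 1.54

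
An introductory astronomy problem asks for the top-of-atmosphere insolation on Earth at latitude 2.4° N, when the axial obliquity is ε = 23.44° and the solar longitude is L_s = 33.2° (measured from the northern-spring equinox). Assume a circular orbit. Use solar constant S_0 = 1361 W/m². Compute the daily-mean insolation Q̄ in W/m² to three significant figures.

Q̄ ≈ 429 W/m²

Solar declination: sin δ = sin ε · sin L_s = sin 23.44° × sin 33.2° = 0.21781, so δ = +12.581°.
cos h₀ = −tan(+2.4°) tan(+12.581°) = -0.0094, h₀ = 1.5802 rad.
Bracket: h₀ sin ϕ sin δ + cos ϕ cos δ sin h₀ = 1.5802×0.04188×0.21781 + 0.99912×0.97599×0.99996 = 0.014414 + 0.975092 = 0.989506.
Q̄ = (S_0/π) × [bracket] = (1361/π) × 0.989506 = 428.7 W/m².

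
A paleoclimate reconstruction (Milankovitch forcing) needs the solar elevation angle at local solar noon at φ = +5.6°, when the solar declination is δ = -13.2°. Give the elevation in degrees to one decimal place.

71.2°

At local noon the hour angle is zero, so the zenith angle equals |φ − δ| = |+5.6° − (-13.200°)| = 18.800°.
Elevation = 90° − 18.800° = 71.2°.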